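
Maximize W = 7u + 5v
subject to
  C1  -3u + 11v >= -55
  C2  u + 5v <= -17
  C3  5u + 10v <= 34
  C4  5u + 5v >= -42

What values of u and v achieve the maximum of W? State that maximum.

u = 44/13, v = -53/13, maximum W = 43/13

At the optimal vertex, -3u + 11v = -55 and u + 5v = -17.
Solving simultaneously gives u = 44/13, v = -53/13.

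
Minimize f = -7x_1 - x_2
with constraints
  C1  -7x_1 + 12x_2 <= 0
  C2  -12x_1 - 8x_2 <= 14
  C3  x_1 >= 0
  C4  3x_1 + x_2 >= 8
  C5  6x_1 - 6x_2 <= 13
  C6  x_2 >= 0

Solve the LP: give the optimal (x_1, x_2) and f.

x_1 = 26/5, x_2 = 91/30, minimum f = -1183/30

Feasible corners and f = -7x_1 - x_2:
  (96/43, 56/43) → f = -728/43
  (26/5, 91/30) → f = -1183/30
  (61/24, 3/8) → f = -109/6

The binding constraints are -7x_1 + 12x_2 = 0 and 6x_1 - 6x_2 = 13.
Solving simultaneously gives x_1 = 26/5, x_2 = 91/30.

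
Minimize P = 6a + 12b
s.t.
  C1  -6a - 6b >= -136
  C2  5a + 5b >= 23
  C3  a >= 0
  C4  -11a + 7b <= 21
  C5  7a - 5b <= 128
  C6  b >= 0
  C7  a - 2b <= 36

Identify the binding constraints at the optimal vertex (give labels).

C2 and C6

Extreme points and P = 6a + 12b:
  (413/54, 811/54) → P = 2035/9
  (181/9, 23/9) → P = 454/3
  (28/45, 179/45) → P = 772/15
  (23/5, 0) → P = 138/5
  (128/7, 0) → P = 768/7

The minimum is at (23/5, 0). Substituting into each constraint, equality holds for C2 and C6; the remaining constraints have slack.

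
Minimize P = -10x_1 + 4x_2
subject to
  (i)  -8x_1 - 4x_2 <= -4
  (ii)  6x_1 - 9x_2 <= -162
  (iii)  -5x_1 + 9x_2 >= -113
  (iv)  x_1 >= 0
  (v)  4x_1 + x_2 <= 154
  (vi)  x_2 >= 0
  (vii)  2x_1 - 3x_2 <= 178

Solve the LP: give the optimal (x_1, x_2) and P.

Extreme points and P = -10x_1 + 4x_2:
  (0, 18) → P = 72
  (204/7, 262/7) → P = -992/7
  (0, 154) → P = 616

The binding constraints are 6x_1 - 9x_2 = -162 and 4x_1 + x_2 = 154.
Solving simultaneously gives x_1 = 204/7, x_2 = 262/7.

x_1 = 204/7, x_2 = 262/7, minimum P = -992/7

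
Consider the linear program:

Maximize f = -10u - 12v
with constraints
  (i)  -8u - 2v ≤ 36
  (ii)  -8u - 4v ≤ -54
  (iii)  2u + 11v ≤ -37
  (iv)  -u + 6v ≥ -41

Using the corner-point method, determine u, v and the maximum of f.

u = 122/13, v = -137/26, maximum f = -398/13

Vertices and f = -10u - 12v:
  (371/40, -101/20) → f = -643/20
  (122/13, -137/26) → f = -398/13
  (229/23, -119/23) → f = -862/23

The binding constraints are -8u - 4v = -54 and -u + 6v = -41.
Solving simultaneously gives u = 122/13, v = -137/26.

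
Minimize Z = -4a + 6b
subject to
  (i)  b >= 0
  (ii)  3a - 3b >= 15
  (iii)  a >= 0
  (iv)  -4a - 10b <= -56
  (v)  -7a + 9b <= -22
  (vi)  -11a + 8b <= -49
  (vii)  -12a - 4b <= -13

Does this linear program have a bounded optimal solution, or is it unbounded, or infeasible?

unbounded

From the feasible point (14, 0), moving in the direction (1, 0) keeps every constraint satisfied while Z decreases without bound.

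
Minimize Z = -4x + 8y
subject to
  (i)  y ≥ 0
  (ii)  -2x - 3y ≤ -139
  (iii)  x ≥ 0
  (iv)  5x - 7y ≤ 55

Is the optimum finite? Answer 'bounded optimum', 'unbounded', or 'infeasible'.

Feasible corners and Z = -4x + 8y:
  (0, 139/3) → Z = 1112/3
  (1138/29, 585/29) → Z = 128/29
The feasible region has finitely many vertices and no improving ray; the minimum is 128/29 at (1138/29, 585/29).

bounded optimum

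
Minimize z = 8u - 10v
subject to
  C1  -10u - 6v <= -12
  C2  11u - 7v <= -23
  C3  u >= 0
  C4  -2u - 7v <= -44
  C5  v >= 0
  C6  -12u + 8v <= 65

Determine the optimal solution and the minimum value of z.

u = 271/4, v = 439/4, minimum z = -1111/2

Vertices and z = 8u - 10v:
  (21/13, 530/91) → z = -4124/91
  (271/4, 439/4) → z = -1111/2
  (0, 44/7) → z = -440/7
  (0, 65/8) → z = -325/4

The binding constraints are 11u - 7v = -23 and -12u + 8v = 65.
Solving simultaneously gives u = 271/4, v = 439/4.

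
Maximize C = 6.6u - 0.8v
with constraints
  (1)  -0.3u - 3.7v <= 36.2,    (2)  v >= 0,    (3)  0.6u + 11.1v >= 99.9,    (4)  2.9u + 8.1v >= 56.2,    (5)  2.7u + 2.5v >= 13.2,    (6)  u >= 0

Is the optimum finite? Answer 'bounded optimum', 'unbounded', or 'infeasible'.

From the feasible point (166.5, 0), moving in the direction (1, 0) keeps every constraint satisfied while C increases without bound.

unbounded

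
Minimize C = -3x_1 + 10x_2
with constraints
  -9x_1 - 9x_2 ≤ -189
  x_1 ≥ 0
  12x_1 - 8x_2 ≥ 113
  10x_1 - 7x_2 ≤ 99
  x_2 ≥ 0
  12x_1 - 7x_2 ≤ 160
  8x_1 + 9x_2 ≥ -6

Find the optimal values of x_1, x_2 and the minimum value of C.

x_1 = 246/17, x_2 = 111/17, minimum C = 372/17

Vertices and C = -3x_1 + 10x_2:
  (281/20, 139/20) → C = 547/20
  (246/17, 111/17) → C = 372/17
  (163/4, 47) → C = 1391/4
  (61/2, 206/7) → C = 2839/14

At the optimal vertex, -9x_1 - 9x_2 = -189 and 10x_1 - 7x_2 = 99.
Solving simultaneously gives x_1 = 246/17, x_2 = 111/17.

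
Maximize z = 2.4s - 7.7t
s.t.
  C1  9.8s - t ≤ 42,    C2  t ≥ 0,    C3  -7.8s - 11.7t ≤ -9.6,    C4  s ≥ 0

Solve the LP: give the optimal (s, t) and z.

s = 30/7, t = 0, maximum z = 72/7

Feasible corners and z = 2.4s - 7.7t:
  (30/7, 0) → z = 72/7
  (16/13, 0) → z = 192/65
  (0, 32/39) → z = -1232/195
The feasible region is unbounded (it extends along (0, 1), (5, 49)), but z strictly decreases along every unbounded feasible direction, so there is no improving ray and the maximum is attained at a vertex.

The binding constraints are 9.8s - t = 42 and t = 0.
Solving simultaneously gives s = 30/7, t = 0.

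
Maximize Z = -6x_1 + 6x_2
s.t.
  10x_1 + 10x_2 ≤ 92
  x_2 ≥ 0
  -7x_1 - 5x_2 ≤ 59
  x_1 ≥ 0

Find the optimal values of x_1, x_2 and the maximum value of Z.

x_1 = 0, x_2 = 46/5, maximum Z = 276/5

Extreme points and Z = -6x_1 + 6x_2:
  (46/5, 0) → Z = -276/5
  (0, 46/5) → Z = 276/5
  (0, 0) → Z = 0

The binding constraints are 10x_1 + 10x_2 = 92 and x_1 = 0.
Solving simultaneously gives x_1 = 0, x_2 = 46/5.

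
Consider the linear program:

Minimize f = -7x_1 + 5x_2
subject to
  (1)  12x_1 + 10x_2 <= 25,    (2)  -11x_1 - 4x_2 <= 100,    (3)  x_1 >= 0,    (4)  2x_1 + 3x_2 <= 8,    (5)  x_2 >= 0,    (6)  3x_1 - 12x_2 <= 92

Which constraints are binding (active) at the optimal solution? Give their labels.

Extreme points and f = -7x_1 + 5x_2:
  (0, 5/2) → f = 25/2
  (25/12, 0) → f = -175/12
  (0, 0) → f = 0

The minimum is at (25/12, 0). Substituting into each constraint, equality holds for (1) and (5); the remaining constraints have slack.

(1) and (5)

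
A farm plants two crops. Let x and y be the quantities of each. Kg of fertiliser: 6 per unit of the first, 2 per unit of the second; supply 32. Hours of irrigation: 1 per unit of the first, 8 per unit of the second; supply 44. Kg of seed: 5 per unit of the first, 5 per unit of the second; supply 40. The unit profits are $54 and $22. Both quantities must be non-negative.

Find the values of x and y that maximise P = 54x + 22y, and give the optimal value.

Extreme points and P = 54x + 22y:
  (0, 0) → P = 0
  (0, 11/2) → P = 121
  (16/3, 0) → P = 288
  (4, 4) → P = 304
  (20/7, 36/7) → P = 1872/7

x = 4, y = 4, maximum P = 304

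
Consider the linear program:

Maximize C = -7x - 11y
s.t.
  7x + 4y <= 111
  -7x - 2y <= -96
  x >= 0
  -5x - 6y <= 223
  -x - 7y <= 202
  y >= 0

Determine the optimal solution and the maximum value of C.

x = 96/7, y = 0, maximum C = -96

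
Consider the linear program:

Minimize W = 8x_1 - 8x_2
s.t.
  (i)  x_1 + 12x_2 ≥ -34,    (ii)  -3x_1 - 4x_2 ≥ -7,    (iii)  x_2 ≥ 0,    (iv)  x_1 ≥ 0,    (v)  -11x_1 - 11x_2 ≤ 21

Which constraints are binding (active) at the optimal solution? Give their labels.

Vertices and W = 8x_1 - 8x_2:
  (7/3, 0) → W = 56/3
  (0, 7/4) → W = -14
  (0, 0) → W = 0

The minimum is at (0, 7/4). Substituting into each constraint, equality holds for (ii) and (iv); the remaining constraints have slack.

(ii) and (iv)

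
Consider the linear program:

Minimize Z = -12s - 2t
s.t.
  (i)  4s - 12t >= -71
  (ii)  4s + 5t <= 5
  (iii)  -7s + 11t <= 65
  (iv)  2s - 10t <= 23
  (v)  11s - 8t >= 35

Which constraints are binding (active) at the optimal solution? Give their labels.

Feasible corners and Z = -12s - 2t:
  (33/10, -41/25) → Z = -908/25
  (215/87, -85/87) → Z = -2410/87
  (83/47, -183/94) → Z = -813/47

The minimum is at (33/10, -41/25). Substituting into each constraint, equality holds for (ii) and (iv); the remaining constraints have slack.

(ii) and (iv)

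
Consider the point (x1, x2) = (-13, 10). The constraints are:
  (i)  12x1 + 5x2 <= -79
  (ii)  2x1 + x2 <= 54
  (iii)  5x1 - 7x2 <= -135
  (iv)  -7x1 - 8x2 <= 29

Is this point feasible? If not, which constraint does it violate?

feasible

(i): -106 ≤ -79 ✓
(ii): -16 ≤ 54 ✓
(iii): -135 ≤ -135 ✓
(iv): 11 ≤ 29 ✓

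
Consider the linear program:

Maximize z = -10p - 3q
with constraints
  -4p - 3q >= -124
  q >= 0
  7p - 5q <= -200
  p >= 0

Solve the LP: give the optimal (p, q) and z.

Extreme points and z = -10p - 3q:
  (20/41, 1668/41) → z = -5204/41
  (0, 124/3) → z = -124
  (0, 40) → z = -120

p = 0, q = 40, maximum z = -120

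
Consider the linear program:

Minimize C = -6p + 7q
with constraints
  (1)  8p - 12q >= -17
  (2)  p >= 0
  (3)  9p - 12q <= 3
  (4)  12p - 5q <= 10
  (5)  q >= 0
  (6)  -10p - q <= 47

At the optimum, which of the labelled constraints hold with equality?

Feasible corners and C = -6p + 7q:
  (0, 17/12) → C = 119/12
  (205/104, 71/26) → C = 379/52
  (0, 0) → C = 0
  (35/33, 6/11) → C = -28/11
  (1/3, 0) → C = -2

The minimum is at (35/33, 6/11). Substituting into each constraint, equality holds for (3) and (4); the remaining constraints have slack.

(3) and (4)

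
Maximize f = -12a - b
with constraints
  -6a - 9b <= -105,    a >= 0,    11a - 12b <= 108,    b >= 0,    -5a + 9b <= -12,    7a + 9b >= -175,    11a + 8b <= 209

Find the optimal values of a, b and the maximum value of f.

a = 117/11, b = 151/33, maximum f = -4363/33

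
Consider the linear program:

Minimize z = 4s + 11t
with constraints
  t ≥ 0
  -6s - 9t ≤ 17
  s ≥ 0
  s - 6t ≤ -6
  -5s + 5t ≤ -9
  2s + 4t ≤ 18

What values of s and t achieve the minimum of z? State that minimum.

s = 84/25, t = 39/25, minimum z = 153/5

Corner points and z = 4s + 11t:
  (84/25, 39/25) → z = 153/5
  (21/4, 15/8) → z = 333/8
  (21/5, 12/5) → z = 216/5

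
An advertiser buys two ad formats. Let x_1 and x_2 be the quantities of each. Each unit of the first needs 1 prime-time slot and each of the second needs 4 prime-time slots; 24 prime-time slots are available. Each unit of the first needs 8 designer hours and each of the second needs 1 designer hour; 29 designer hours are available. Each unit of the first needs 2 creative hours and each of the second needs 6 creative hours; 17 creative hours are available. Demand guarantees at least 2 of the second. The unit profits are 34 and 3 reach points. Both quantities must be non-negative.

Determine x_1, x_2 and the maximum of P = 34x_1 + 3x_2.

Vertices and P = 34x_1 + 3x_2:
  (0, 17/6) → P = 17/2
  (0, 2) → P = 6
  (5/2, 2) → P = 91

x_1 = 5/2, x_2 = 2, maximum P = 91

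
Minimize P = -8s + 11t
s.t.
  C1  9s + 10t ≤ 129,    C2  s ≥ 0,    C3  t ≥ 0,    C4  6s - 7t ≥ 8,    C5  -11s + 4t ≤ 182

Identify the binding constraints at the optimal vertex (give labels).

Feasible corners and P = -8s + 11t:
  (43/3, 0) → P = -344/3
  (983/123, 234/41) → P = -142/123
  (4/3, 0) → P = -32/3

The minimum is at (43/3, 0). Substituting into each constraint, equality holds for C1 and C3; the remaining constraints have slack.

C1 and C3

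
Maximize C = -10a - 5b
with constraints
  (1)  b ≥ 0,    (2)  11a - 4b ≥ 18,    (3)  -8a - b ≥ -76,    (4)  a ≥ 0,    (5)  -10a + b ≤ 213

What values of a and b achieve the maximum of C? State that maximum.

a = 18/11, b = 0, maximum C = -180/11

Feasible corners and C = -10a - 5b:
  (18/11, 0) → C = -180/11
  (19/2, 0) → C = -95
  (322/43, 692/43) → C = -6680/43

At the optimal vertex, b = 0 and 11a - 4b = 18.
Solving simultaneously gives a = 18/11, b = 0.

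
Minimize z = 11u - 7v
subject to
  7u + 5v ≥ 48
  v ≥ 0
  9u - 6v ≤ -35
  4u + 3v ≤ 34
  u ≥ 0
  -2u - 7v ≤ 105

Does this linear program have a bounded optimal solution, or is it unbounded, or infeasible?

bounded optimum

Vertices and z = 11u - 7v:
  (113/87, 677/87) → z = -3496/87
  (0, 48/5) → z = -336/5
  (33/17, 446/51) → z = -2033/51
  (0, 34/3) → z = -238/3
The feasible region has finitely many vertices and no improving ray; the minimum is -238/3 at (0, 34/3).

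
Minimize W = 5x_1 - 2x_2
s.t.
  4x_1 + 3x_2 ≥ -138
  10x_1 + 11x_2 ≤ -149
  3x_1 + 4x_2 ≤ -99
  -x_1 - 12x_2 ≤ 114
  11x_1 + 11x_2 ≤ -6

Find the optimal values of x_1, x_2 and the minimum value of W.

Feasible corners and W = 5x_1 - 2x_2:
  (-255/7, 18/7) → W = -1311/7
  (-146/5, -106/15) → W = -1978/15
  (-183/8, -243/32) → W = -1587/16

At the optimal vertex, 4x_1 + 3x_2 = -138 and 3x_1 + 4x_2 = -99.
Solving simultaneously gives x_1 = -255/7, x_2 = 18/7.

x_1 = -255/7, x_2 = 18/7, minimum W = -1311/7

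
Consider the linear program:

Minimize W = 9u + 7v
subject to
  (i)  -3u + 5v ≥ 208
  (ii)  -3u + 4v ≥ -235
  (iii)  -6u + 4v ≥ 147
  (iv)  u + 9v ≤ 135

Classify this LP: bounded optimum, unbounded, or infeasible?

From the feasible point (-1197/32, 613/32), moving in the direction (-5, -3) keeps every constraint satisfied while W decreases without bound.

unbounded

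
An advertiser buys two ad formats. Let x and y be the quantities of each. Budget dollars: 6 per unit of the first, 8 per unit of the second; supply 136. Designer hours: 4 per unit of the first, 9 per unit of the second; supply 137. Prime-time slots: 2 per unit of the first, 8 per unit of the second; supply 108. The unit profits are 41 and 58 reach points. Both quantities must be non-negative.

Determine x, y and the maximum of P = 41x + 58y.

x = 7, y = 47/4, maximum P = 1937/2

Corner points and P = 41x + 58y:
  (0, 0) → P = 0
  (0, 27/2) → P = 783
  (68/3, 0) → P = 2788/3
  (7, 47/4) → P = 1937/2

The optimum lies where 6x + 8y = 136 and 2x + 8y = 108.
Solving simultaneously gives x = 7, y = 47/4.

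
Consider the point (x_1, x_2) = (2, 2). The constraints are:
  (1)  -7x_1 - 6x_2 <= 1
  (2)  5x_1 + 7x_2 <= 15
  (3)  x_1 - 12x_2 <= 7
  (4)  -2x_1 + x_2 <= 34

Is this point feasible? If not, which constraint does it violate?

Constraint (2): 5x_1 + 7x_2 = 24, which is not ≤ 15. All other constraints are satisfied.

not feasible — violates (2)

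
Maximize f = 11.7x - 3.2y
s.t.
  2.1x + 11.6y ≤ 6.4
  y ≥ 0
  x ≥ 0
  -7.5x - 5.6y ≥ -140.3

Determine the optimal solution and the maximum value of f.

x = 64/21, y = 0, maximum f = 1248/35

The optimum lies where 2.1x + 11.6y = 6.4 and y = 0.
Solving simultaneously gives x = 64/21, y = 0.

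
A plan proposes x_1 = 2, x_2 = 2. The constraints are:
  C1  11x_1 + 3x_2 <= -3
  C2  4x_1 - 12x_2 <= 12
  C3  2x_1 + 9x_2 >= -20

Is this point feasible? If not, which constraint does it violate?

not feasible — violates C1

Constraint C1: 11x_1 + 3x_2 = 28, which is not ≤ -3. All other constraints are satisfied.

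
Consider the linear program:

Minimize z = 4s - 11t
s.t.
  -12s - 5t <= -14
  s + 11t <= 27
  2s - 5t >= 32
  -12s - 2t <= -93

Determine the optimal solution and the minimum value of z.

The feasible region is unbounded (it extends along (5, -12), (11, -1)), but z strictly increases along every unbounded feasible direction, so there is no improving ray and the minimum is attained at a vertex.

The optimum lies where s + 11t = 27 and 2s - 5t = 32.
Solving simultaneously gives s = 487/27, t = 22/27.

s = 487/27, t = 22/27, minimum z = 1706/27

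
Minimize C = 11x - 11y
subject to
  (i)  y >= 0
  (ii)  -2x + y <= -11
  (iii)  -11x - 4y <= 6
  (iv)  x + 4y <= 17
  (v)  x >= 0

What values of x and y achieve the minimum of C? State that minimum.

Corner points and C = 11x - 11y:
  (11/2, 0) → C = 121/2
  (17, 0) → C = 187
  (61/9, 23/9) → C = 418/9

x = 61/9, y = 23/9, minimum C = 418/9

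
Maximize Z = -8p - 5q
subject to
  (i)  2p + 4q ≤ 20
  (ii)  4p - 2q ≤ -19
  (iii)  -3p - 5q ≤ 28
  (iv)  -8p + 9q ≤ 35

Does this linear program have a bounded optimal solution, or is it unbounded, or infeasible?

Vertices and Z = -8p - 5q:
  (-151/26, -55/26) → Z = 1483/26
  (-101/20, -3/5) → Z = 217/5
  (-427/67, -119/67) → Z = 4011/67
The feasible region has finitely many vertices and no improving ray; the maximum is 4011/67 at (-427/67, -119/67).

bounded optimum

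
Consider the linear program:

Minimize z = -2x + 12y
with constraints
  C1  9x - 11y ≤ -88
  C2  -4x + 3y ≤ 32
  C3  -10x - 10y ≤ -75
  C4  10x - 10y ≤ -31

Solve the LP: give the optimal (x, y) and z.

The feasible region is unbounded (it extends along (3, 4), (1, 1)), but z strictly increases along every unbounded feasible direction, so there is no improving ray and the minimum is attained at a vertex.

The optimum lies where 9x - 11y = -88 and -10x - 10y = -75.
Solving simultaneously gives x = -11/40, y = 311/40.

x = -11/40, y = 311/40, minimum z = 1877/20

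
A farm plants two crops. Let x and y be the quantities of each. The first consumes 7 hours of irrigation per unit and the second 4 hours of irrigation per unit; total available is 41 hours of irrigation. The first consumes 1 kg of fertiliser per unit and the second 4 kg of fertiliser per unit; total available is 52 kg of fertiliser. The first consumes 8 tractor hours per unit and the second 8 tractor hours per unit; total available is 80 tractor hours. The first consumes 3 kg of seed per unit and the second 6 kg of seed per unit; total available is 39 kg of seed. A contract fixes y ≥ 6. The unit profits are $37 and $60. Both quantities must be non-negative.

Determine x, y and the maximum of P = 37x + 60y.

x = 1, y = 6, maximum P = 397

Corner points and P = 37x + 60y:
  (0, 13/2) → P = 390
  (0, 6) → P = 360
  (1, 6) → P = 397

At the optimal vertex, 3x + 6y = 39 and y = 6.
Solving simultaneously gives x = 1, y = 6.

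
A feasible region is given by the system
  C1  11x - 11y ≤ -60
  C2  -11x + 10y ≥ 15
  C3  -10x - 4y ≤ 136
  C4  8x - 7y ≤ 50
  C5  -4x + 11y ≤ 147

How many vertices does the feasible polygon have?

3

Pairwise boundary intersections that survive every other constraint:
  (-124/11, -64/11)
  (87/7, 1377/77)
  (-1042/63, 463/63)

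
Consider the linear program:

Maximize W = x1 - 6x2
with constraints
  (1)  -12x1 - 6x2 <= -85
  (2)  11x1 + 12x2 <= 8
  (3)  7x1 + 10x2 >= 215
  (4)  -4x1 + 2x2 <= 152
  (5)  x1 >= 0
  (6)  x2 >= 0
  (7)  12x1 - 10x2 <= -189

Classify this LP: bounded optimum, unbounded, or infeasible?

infeasible

The boundaries 7x1 + 10x2 = 215 and x1 = 0 meet at (0, 43/2), but that point violates 11x1 + 12x2 ≤ 8. Every candidate vertex is excluded by some other constraint, so the feasible region is empty.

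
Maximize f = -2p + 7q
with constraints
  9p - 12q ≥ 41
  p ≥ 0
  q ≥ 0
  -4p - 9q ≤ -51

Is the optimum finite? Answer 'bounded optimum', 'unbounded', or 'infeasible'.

From the feasible point (327/43, 295/129), moving in the direction (12, 9) keeps every constraint satisfied while f increases without bound.

unbounded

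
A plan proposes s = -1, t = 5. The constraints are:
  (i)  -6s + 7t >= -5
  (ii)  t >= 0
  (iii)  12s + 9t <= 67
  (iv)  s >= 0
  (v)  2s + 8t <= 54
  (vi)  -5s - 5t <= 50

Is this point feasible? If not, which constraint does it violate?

Constraint (iv): s = -1, which is not ≥ 0. All other constraints are satisfied.

not feasible — violates (iv)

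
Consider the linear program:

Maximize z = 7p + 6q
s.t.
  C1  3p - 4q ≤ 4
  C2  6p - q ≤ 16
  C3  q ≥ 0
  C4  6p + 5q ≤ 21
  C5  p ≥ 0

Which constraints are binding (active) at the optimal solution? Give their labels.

C4 and C5

Corner points and z = 7p + 6q:
  (4/3, 0) → z = 28/3
  (8/3, 1) → z = 74/3
  (0, 0) → z = 0
  (0, 21/5) → z = 126/5

The maximum is at (0, 21/5). Substituting into each constraint, equality holds for C4 and C5; the remaining constraints have slack.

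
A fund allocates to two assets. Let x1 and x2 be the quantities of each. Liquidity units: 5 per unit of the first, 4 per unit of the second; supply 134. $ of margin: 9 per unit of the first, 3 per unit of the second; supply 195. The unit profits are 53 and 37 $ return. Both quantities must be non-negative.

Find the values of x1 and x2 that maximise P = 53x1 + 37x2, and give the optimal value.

Extreme points and P = 53x1 + 37x2:
  (0, 0) → P = 0
  (0, 67/2) → P = 2479/2
  (65/3, 0) → P = 3445/3
  (18, 11) → P = 1361

At the optimal vertex, 5x1 + 4x2 = 134 and 9x1 + 3x2 = 195.
Solving simultaneously gives x1 = 18, x2 = 11.

x1 = 18, x2 = 11, maximum P = 1361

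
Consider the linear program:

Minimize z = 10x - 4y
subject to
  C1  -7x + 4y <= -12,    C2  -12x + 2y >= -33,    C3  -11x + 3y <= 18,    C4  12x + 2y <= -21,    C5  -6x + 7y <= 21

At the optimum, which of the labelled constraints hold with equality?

C1 and C3

Vertices and z = 10x - 4y:
  (-108/23, -258/23) → z = -48/23
  (-30/31, -291/62) → z = 282/31
  (1/2, -27/2) → z = 59
The feasible region is unbounded (it extends along (-1, -6), (-3, -11)), but z strictly increases along every unbounded feasible direction, so there is no improving ray and the minimum is attained at a vertex.

The minimum is at (-108/23, -258/23). Substituting into each constraint, equality holds for C1 and C3; the remaining constraints have slack.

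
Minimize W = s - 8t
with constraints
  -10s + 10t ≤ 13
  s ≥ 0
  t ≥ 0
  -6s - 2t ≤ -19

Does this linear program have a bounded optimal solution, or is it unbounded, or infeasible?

unbounded

From the feasible point (41/20, 67/20), moving in the direction (10, 10) keeps every constraint satisfied while W decreases without bound.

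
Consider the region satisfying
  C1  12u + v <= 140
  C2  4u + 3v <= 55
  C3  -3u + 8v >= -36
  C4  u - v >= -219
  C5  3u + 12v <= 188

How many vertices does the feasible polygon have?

5

The feasible vertices (each the meet of two boundaries and inside every other half-plane) are:
  (365/32, 25/8)
  (1156/99, -4/33)
  (32/13, 587/39)
  (-1788/5, -693/5)
  (-488/3, 169/3)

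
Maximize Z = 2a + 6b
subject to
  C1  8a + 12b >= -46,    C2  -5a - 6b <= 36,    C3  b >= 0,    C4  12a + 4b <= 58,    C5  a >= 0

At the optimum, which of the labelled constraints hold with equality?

Feasible corners and Z = 2a + 6b:
  (29/6, 0) → Z = 29/3
  (0, 0) → Z = 0
  (0, 29/2) → Z = 87

The maximum is at (0, 29/2). Substituting into each constraint, equality holds for C4 and C5; the remaining constraints have slack.

C4 and C5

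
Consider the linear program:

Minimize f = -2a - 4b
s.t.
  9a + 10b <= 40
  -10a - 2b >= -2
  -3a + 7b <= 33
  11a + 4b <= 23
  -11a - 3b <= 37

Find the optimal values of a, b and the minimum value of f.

Corner points and f = -2a - 4b:
  (-13/19, 84/19) → f = -310/19
  (10, -49) → f = 176
  (-179/43, 126/43) → f = -146/43

The optimum lies where -10a - 2b = -2 and -3a + 7b = 33.
Solving simultaneously gives a = -13/19, b = 84/19.

a = -13/19, b = 84/19, minimum f = -310/19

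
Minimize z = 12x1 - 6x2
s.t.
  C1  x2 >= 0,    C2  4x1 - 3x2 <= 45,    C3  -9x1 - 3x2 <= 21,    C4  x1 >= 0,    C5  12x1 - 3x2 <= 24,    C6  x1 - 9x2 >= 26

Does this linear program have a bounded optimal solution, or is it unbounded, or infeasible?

infeasible

The boundaries x2 = 0 and x1 = 0 meet at (0, 0), but that point violates x1 - 9x2 ≥ 26. Every candidate vertex is excluded by some other constraint, so the feasible region is empty.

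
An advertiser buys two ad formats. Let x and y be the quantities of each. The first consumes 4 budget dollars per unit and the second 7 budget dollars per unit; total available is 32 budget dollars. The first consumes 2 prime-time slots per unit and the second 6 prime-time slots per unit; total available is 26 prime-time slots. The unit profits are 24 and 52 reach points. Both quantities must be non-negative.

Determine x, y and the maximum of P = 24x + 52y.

x = 1, y = 4, maximum P = 232

Vertices and P = 24x + 52y:
  (0, 0) → P = 0
  (0, 13/3) → P = 676/3
  (8, 0) → P = 192
  (1, 4) → P = 232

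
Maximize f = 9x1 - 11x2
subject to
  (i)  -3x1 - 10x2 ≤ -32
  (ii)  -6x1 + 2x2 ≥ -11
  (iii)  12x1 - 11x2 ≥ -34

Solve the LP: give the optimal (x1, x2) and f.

Vertices and f = 9x1 - 11x2:
  (29/11, 53/22) → f = -61/22
  (4/51, 54/17) → f = -582/17
  (9/2, 8) → f = -95/2

The binding constraints are -3x1 - 10x2 = -32 and -6x1 + 2x2 = -11.
Solving simultaneously gives x1 = 29/11, x2 = 53/22.

x1 = 29/11, x2 = 53/22, maximum f = -61/22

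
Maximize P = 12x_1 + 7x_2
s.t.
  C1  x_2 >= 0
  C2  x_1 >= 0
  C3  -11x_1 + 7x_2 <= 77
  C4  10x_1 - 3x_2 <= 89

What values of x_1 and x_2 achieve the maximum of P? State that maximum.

x_1 = 854/37, x_2 = 1749/37, maximum P = 22491/37

Corner points and P = 12x_1 + 7x_2:
  (0, 0) → P = 0
  (89/10, 0) → P = 534/5
  (0, 11) → P = 77
  (854/37, 1749/37) → P = 22491/37

At the optimal vertex, -11x_1 + 7x_2 = 77 and 10x_1 - 3x_2 = 89.
Solving simultaneously gives x_1 = 854/37, x_2 = 1749/37.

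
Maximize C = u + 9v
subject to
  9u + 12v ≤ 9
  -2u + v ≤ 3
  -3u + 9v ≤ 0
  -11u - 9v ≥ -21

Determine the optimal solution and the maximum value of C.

Extreme points and C = u + 9v:
  (9/13, 3/13) → C = 36/13
  (57/17, -30/17) → C = -213/17
  (-9/5, -3/5) → C = -36/5
The feasible region is unbounded (it extends along (-1, -2), (9, -11)), but C strictly decreases along every unbounded feasible direction, so there is no improving ray and the maximum is attained at a vertex.

u = 9/13, v = 3/13, maximum C = 36/13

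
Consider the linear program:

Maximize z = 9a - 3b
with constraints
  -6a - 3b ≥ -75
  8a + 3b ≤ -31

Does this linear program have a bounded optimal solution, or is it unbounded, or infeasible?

unbounded

From the feasible point (-53, 131), moving in the direction (3, -8) keeps every constraint satisfied while z increases without bound.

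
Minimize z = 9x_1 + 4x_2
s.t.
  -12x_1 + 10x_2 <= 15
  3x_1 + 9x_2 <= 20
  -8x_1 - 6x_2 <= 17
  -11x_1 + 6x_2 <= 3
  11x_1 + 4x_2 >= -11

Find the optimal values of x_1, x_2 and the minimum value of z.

The feasible region is unbounded (it extends along (3, -4), (3, -1)), but z strictly increases along every unbounded feasible direction, so there is no improving ray and the minimum is attained at a vertex.

x_1 = 1/17, x_2 = -99/34, minimum z = -189/17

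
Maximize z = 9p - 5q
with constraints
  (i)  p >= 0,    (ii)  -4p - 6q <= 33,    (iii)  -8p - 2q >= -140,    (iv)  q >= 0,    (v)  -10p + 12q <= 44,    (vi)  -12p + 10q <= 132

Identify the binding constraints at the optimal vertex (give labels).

(iii) and (iv)

Corner points and z = 9p - 5q:
  (0, 0) → z = 0
  (0, 11/3) → z = -55/3
  (35/2, 0) → z = 315/2
  (398/29, 438/29) → z = 48

The maximum is at (35/2, 0). Substituting into each constraint, equality holds for (iii) and (iv); the remaining constraints have slack.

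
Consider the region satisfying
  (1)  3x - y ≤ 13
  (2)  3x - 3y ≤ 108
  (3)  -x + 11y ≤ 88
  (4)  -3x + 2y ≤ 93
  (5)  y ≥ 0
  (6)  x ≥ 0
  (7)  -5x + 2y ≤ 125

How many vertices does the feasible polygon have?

4

Of the 21 pairwise boundary intersections, those satisfying every inequality are:
  (231/32, 277/32)
  (13/3, 0)
  (0, 8)
  (0, 0)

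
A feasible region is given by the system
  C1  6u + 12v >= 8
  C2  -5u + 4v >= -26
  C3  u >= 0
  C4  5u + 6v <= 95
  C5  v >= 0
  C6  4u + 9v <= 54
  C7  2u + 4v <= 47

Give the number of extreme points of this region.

Intersecting each pair of boundary lines and keeping only the points that satisfy every inequality leaves:
  (0, 2/3)
  (4/3, 0)
  (26/5, 0)
  (450/61, 166/61)
  (0, 6)

5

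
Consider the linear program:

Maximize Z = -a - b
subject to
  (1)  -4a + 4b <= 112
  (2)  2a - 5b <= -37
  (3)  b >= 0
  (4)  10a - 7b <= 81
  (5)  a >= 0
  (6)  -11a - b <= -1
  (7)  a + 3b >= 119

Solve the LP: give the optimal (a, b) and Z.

Extreme points and Z = -a - b:
  (277/3, 361/3) → Z = -638/3
  (35/4, 147/4) → Z = -91/2
  (1076/37, 1109/37) → Z = -2185/37

a = 35/4, b = 147/4, maximum Z = -91/2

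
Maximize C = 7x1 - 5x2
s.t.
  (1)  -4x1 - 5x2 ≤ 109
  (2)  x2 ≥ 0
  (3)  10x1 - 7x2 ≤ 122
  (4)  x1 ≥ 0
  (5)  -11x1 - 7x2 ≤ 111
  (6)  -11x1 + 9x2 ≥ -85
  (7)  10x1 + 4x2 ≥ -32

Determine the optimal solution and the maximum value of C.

The feasible region is unbounded (it extends along (0, 1), (7, 10)), but C strictly decreases along every unbounded feasible direction, so there is no improving ray and the maximum is attained at a vertex.

x1 = 503/13, x2 = 492/13, maximum C = 1061/13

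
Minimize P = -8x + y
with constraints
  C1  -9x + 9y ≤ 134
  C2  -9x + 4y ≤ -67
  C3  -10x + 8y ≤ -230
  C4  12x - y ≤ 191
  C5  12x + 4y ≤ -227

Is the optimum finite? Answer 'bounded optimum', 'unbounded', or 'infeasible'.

unbounded

From the feasible point (-12, -175/4), moving in the direction (-1, -12) keeps every constraint satisfied while P decreases without bound.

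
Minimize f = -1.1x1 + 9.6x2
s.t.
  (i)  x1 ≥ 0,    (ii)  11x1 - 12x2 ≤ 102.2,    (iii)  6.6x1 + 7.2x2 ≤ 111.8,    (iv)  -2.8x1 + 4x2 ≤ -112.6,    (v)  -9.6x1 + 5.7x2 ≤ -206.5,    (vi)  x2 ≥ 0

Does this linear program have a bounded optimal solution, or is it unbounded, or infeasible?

infeasible

The boundaries -9.6x1 + 5.7x2 = -206.5 and x2 = 0 meet at (2065/96, 0), but that point violates 11x1 - 12x2 ≤ 102.2. Every candidate vertex is excluded by some other constraint, so the feasible region is empty.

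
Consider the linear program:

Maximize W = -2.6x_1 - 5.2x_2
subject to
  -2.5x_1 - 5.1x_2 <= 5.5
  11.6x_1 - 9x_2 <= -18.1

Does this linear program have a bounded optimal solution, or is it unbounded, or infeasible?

unbounded

From the feasible point (-4727/2722, -1855/8166), moving in the direction (-5.1, 2.5) keeps every constraint satisfied while W increases without bound.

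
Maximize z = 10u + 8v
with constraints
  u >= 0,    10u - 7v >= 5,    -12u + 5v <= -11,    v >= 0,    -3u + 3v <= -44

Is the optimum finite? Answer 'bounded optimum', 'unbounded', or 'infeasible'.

From the feasible point (44/3, 0), moving in the direction (3, 3) keeps every constraint satisfied while z increases without bound.

unbounded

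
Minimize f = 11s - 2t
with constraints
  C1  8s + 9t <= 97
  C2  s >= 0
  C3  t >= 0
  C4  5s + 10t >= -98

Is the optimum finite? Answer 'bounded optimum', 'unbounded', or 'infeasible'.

Vertices and f = 11s - 2t:
  (0, 97/9) → f = -194/9
  (97/8, 0) → f = 1067/8
  (0, 0) → f = 0
The feasible region has finitely many vertices and no improving ray; the minimum is -194/9 at (0, 97/9).

bounded optimum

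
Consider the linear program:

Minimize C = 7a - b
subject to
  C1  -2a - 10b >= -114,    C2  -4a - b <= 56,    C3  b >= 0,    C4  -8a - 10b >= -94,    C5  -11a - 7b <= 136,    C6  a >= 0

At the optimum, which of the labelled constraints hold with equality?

Corner points and C = 7a - b:
  (47/4, 0) → C = 329/4
  (0, 0) → C = 0
  (0, 47/5) → C = -47/5

The minimum is at (0, 47/5). Substituting into each constraint, equality holds for C4 and C6; the remaining constraints have slack.

C4 and C6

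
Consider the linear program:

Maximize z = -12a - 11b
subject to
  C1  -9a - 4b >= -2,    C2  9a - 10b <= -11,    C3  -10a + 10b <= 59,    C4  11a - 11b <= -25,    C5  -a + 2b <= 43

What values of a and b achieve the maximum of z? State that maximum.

a = -48, b = -421/10, maximum z = 10391/10

Vertices and z = -12a - 11b:
  (-108/65, 551/130) → z = -3469/130
  (-6/11, 19/11) → z = -137/11
  (-48, -421/10) → z = 10391/10
  (-129/11, -104/11) → z = 2692/11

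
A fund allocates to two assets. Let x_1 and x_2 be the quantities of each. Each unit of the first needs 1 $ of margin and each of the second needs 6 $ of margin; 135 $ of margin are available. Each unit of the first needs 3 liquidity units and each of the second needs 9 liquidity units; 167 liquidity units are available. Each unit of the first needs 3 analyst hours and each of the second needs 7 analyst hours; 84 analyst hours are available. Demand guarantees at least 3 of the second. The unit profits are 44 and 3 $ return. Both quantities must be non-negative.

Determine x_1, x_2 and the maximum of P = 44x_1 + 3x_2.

x_1 = 21, x_2 = 3, maximum P = 933

Extreme points and P = 44x_1 + 3x_2:
  (0, 12) → P = 36
  (0, 3) → P = 9
  (21, 3) → P = 933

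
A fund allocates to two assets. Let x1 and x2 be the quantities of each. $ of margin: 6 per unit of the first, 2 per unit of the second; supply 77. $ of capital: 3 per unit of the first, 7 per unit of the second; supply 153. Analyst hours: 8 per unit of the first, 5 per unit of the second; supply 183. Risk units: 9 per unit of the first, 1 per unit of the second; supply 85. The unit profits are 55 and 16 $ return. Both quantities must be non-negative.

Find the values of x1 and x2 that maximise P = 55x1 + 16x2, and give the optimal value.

Corner points and P = 55x1 + 16x2:
  (0, 0) → P = 0
  (0, 153/7) → P = 2448/7
  (85/9, 0) → P = 4675/9
  (233/36, 229/12) → P = 23807/36
  (31/4, 61/4) → P = 2681/4

The optimum lies where 6x1 + 2x2 = 77 and 9x1 + x2 = 85.
Solving simultaneously gives x1 = 31/4, x2 = 61/4.

x1 = 31/4, x2 = 61/4, maximum P = 2681/4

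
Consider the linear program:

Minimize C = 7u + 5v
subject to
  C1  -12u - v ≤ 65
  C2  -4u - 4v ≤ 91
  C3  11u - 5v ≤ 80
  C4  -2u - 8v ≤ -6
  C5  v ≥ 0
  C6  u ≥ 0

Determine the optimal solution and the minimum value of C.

u = 0, v = 3/4, minimum C = 15/4

Vertices and C = 7u + 5v:
  (80/11, 0) → C = 560/11
  (3, 0) → C = 21
  (0, 3/4) → C = 15/4
The feasible region is unbounded (it extends along (0, 1), (5, 11)), but C strictly increases along every unbounded feasible direction, so there is no improving ray and the minimum is attained at a vertex.

The optimum lies where -2u - 8v = -6 and u = 0.
Solving simultaneously gives u = 0, v = 3/4.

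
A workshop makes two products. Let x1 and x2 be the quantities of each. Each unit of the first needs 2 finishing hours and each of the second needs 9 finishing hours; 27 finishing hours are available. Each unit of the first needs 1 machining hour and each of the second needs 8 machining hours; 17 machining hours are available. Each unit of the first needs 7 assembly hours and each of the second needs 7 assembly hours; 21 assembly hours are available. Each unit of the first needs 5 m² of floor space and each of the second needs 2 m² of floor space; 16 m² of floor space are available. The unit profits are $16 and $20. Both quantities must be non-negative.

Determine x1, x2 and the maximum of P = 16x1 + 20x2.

Feasible corners and P = 16x1 + 20x2:
  (0, 0) → P = 0
  (0, 17/8) → P = 85/2
  (3, 0) → P = 48
  (1, 2) → P = 56

x1 = 1, x2 = 2, maximum P = 56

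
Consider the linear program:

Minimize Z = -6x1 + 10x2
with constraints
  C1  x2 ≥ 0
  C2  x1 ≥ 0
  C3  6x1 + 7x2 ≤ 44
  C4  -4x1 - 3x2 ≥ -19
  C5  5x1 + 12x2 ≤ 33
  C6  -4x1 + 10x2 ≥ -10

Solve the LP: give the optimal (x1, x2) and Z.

Extreme points and Z = -6x1 + 10x2:
  (0, 0) → Z = 0
  (5/2, 0) → Z = -15
  (0, 11/4) → Z = 55/2
  (43/11, 37/33) → Z = -404/33
  (55/13, 9/13) → Z = -240/13

The binding constraints are -4x1 - 3x2 = -19 and -4x1 + 10x2 = -10.
Solving simultaneously gives x1 = 55/13, x2 = 9/13.

x1 = 55/13, x2 = 9/13, minimum Z = -240/13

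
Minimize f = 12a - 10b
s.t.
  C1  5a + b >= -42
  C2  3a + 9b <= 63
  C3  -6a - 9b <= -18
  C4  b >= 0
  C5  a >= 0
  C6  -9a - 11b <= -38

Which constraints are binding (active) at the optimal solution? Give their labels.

C2 and C5

Feasible corners and f = 12a - 10b:
  (21, 0) → f = 252
  (0, 7) → f = -70
  (38/9, 0) → f = 152/3
  (0, 38/11) → f = -380/11

The minimum is at (0, 7). Substituting into each constraint, equality holds for C2 and C5; the remaining constraints have slack.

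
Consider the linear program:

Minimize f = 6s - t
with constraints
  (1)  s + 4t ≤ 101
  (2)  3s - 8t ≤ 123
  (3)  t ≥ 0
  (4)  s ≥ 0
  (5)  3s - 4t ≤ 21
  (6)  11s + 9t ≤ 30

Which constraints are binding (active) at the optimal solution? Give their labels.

(4) and (6)

Corner points and f = 6s - t:
  (0, 0) → f = 0
  (30/11, 0) → f = 180/11
  (0, 10/3) → f = -10/3

The minimum is at (0, 10/3). Substituting into each constraint, equality holds for (4) and (6); the remaining constraints have slack.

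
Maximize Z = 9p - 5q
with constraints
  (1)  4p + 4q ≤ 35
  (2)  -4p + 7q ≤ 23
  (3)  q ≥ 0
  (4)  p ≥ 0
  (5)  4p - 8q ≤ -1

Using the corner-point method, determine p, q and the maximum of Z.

p = 23/4, q = 3, maximum Z = 147/4

Feasible corners and Z = 9p - 5q:
  (153/44, 58/11) → Z = 217/44
  (23/4, 3) → Z = 147/4
  (0, 23/7) → Z = -115/7
  (0, 1/8) → Z = -5/8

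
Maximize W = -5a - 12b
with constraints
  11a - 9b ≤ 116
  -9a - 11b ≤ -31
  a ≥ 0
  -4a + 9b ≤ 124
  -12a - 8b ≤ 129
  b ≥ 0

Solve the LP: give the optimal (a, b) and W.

a = 31/9, b = 0, maximum W = -155/9

Vertices and W = -5a - 12b:
  (240/7, 1828/63) → W = -10912/21
  (116/11, 0) → W = -580/11
  (0, 31/11) → W = -372/11
  (31/9, 0) → W = -155/9
  (0, 124/9) → W = -496/3

At the optimal vertex, -9a - 11b = -31 and b = 0.
Solving simultaneously gives a = 31/9, b = 0.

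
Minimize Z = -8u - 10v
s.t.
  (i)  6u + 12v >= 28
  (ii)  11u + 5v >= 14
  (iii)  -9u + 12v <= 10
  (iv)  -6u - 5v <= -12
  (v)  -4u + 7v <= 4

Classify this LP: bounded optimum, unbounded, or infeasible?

From the feasible point (74/45, 68/45), moving in the direction (7, 4) keeps every constraint satisfied while Z decreases without bound.

unbounded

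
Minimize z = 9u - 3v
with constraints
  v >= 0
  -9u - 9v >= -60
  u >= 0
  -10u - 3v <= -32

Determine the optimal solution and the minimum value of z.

u = 12/7, v = 104/21, minimum z = 4/7

Corner points and z = 9u - 3v:
  (20/3, 0) → z = 60
  (16/5, 0) → z = 144/5
  (12/7, 104/21) → z = 4/7

At the optimal vertex, -9u - 9v = -60 and -10u - 3v = -32.
Solving simultaneously gives u = 12/7, v = 104/21.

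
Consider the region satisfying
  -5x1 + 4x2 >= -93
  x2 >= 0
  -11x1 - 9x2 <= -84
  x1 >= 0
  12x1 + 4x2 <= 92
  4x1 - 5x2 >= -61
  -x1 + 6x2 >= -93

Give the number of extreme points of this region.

Intersecting each pair of boundary lines and keeping only the points that satisfy every inequality leaves:
  (84/11, 0)
  (23/3, 0)
  (0, 28/3)
  (0, 61/5)
  (54/19, 275/19)

5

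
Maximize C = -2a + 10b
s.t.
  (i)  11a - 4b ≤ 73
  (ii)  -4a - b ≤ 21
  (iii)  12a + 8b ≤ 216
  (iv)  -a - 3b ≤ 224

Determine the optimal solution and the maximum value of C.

a = -96/5, b = 279/5, maximum C = 2982/5

Extreme points and C = -2a + 10b:
  (-11/27, -523/27) → C = -1736/9
  (181/17, 375/34) → C = 89
  (-96/5, 279/5) → C = 2982/5

At the optimal vertex, -4a - b = 21 and 12a + 8b = 216.
Solving simultaneously gives a = -96/5, b = 279/5.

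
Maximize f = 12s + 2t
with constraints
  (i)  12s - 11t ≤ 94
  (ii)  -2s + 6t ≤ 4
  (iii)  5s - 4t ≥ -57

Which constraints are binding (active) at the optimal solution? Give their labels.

(i) and (ii)

Corner points and f = 12s + 2t:
  (304/25, 118/25) → f = 3884/25
  (-1003/7, -1154/7) → f = -14344/7
  (-163/11, -47/11) → f = -2050/11

The maximum is at (304/25, 118/25). Substituting into each constraint, equality holds for (i) and (ii); the remaining constraints have slack.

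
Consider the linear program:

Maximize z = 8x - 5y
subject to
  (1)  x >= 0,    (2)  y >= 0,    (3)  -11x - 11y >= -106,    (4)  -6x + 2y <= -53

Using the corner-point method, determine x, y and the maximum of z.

x = 106/11, y = 0, maximum z = 848/11

The binding constraints are y = 0 and -11x - 11y = -106.
Solving simultaneously gives x = 106/11, y = 0.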